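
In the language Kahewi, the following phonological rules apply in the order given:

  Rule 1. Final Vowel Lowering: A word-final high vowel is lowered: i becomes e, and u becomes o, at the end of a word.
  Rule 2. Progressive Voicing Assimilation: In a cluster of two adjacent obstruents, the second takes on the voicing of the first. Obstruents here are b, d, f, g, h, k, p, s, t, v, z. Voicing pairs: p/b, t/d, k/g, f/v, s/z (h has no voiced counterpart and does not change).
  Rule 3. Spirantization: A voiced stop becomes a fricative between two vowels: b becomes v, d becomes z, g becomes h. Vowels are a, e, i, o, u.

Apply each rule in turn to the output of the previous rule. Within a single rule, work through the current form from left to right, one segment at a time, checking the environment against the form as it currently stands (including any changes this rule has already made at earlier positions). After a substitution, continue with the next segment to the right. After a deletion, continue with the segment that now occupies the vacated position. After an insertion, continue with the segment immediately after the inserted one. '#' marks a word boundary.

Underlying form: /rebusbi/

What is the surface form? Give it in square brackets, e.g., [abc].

Rule 1 Final Vowel Lowering: [rebusbi] → [rebusbe]
Rule 2 Progressive Voicing Assimilation: [rebusbe] → [rebuspe]
Rule 3 Spirantization: [rebuspe] → [revuspe]

[revuspe]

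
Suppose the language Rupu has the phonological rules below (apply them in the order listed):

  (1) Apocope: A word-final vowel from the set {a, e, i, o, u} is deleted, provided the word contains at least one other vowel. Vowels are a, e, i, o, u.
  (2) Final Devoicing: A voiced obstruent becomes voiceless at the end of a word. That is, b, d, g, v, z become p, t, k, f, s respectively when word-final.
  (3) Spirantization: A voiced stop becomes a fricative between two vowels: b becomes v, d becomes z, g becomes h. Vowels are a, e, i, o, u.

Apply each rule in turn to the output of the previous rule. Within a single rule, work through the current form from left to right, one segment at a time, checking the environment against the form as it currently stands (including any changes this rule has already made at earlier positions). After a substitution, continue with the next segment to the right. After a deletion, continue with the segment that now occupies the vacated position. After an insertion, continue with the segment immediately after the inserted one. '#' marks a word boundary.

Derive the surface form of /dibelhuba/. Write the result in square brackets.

(1) Apocope: [dibelhuba] → [dibelhub]
(2) Final Devoicing: [dibelhub] → [dibelhup]
(3) Spirantization: [dibelhup] → [divelhup]

[divelhup]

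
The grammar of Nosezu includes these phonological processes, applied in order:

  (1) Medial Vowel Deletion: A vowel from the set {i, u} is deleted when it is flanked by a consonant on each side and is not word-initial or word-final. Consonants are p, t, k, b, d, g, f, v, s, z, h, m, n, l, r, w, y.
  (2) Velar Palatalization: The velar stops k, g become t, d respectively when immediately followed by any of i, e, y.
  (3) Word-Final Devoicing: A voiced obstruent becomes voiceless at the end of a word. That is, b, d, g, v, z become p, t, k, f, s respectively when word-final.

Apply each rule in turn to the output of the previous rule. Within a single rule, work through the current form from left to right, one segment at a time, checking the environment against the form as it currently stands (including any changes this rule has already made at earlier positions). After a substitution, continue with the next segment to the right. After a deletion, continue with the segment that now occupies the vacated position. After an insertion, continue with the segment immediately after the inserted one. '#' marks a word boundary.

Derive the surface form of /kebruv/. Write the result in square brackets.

[tebrf]

(1) Medial Vowel Deletion: [kebruv] → [kebrv]
(2) Velar Palatalization: [kebrv] → [tebrv]
(3) Word-Final Devoicing: [tebrv] → [tebrf]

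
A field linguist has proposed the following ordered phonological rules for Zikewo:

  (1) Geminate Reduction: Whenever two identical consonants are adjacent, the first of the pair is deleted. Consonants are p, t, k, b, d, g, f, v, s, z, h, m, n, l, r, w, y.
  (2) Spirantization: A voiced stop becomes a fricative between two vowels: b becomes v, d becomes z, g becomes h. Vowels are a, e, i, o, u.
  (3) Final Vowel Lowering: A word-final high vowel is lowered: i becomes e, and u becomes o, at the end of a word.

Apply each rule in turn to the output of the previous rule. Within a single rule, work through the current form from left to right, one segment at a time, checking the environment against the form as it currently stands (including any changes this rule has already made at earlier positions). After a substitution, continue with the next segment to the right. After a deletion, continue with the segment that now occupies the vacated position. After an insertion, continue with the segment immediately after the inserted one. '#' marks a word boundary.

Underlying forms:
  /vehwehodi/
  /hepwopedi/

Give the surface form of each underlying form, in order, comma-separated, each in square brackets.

/vehwehodi/:
  (1) Geminate Reduction: no change — [vehwehodi]
  (2) Spirantization: [vehwehodi] → [vehwehozi]
  (3) Final Vowel Lowering: [vehwehozi] → [vehwehoze]
/hepwopedi/:
  (1) Geminate Reduction: no change — [hepwopedi]
  (2) Spirantization: [hepwopedi] → [hepwopezi]
  (3) Final Vowel Lowering: [hepwopezi] → [hepwopeze]

[vehwehoze], [hepwopeze]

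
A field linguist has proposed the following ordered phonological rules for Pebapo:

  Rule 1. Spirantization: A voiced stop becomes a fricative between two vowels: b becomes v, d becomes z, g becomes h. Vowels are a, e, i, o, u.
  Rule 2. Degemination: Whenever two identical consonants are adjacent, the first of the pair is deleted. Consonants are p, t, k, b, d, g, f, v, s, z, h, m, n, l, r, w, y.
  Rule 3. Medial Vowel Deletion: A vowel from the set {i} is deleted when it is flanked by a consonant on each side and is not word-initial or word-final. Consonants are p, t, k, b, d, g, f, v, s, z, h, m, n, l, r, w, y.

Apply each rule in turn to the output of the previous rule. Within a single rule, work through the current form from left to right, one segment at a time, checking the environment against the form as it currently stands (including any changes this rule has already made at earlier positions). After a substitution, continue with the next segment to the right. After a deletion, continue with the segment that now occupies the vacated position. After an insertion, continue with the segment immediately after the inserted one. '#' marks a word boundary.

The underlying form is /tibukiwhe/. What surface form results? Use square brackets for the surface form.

Rule 1 Spirantization: [tibukiwhe] → [tivukiwhe]
Rule 2 Degemination: no change — [tivukiwhe]
Rule 3 Medial Vowel Deletion: [tivukiwhe] → [tvukwhe]

[tvukwhe]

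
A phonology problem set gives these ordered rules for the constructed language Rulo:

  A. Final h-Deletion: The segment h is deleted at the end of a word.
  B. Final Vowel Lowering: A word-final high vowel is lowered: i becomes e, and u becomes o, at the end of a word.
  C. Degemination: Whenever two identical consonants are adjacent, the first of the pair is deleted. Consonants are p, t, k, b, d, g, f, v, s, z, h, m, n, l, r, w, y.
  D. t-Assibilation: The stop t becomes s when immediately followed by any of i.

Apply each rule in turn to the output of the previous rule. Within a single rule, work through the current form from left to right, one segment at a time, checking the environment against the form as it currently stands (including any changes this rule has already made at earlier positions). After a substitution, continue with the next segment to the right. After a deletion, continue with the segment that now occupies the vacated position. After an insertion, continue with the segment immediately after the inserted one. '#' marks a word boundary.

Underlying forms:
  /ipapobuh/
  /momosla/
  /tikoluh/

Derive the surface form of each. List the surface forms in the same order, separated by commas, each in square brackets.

/ipapobuh/:
  A Final h-Deletion: [ipapobuh] → [ipapobu]
  B Final Vowel Lowering: [ipapobu] → [ipapobo]
  C Degemination: no change — [ipapobo]
  D t-Assibilation: no change — [ipapobo]
/momosla/:
  A Final h-Deletion: no change — [momosla]
  B Final Vowel Lowering: no change — [momosla]
  C Degemination: no change — [momosla]
  D t-Assibilation: no change — [momosla]
/tikoluh/:
  A Final h-Deletion: [tikoluh] → [tikolu]
  B Final Vowel Lowering: [tikolu] → [tikolo]
  C Degemination: no change — [tikolo]
  D t-Assibilation: [tikolo] → [sikolo]

[ipapobo], [momosla], [sikolo]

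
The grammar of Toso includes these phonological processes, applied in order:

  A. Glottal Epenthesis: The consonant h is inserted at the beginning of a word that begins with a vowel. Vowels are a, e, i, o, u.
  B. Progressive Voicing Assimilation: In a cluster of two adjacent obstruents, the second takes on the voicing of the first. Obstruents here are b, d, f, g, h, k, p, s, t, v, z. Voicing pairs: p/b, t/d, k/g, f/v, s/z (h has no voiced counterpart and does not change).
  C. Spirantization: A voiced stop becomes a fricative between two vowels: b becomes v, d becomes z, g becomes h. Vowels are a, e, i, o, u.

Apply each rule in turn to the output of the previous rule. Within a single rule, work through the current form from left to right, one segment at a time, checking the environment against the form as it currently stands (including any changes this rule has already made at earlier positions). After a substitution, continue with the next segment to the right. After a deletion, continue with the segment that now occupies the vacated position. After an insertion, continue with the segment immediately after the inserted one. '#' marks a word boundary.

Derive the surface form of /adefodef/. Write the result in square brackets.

A Glottal Epenthesis: [adefodef] → [hadefodef]
B Progressive Voicing Assimilation: no change — [hadefodef]
C Spirantization: [hadefodef] → [hazefozef]

[hazefozef]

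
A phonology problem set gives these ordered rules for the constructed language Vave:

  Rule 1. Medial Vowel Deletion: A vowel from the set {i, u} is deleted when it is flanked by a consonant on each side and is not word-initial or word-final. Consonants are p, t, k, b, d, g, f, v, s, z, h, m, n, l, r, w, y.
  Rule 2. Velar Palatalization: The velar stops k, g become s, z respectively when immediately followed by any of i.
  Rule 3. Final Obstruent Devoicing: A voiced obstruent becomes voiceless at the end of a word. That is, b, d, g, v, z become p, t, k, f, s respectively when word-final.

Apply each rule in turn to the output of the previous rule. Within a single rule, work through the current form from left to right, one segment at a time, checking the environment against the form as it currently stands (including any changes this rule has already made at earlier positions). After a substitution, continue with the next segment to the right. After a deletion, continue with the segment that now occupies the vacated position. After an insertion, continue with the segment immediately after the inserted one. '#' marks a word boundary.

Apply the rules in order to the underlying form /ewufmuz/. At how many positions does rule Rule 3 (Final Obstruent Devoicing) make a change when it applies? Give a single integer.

Rule 1 Medial Vowel Deletion: [ewufmuz] → [ewfmz]
Rule 2 Velar Palatalization: no change — [ewfmz]
Rule 3 Final Obstruent Devoicing: [ewfmz] → [ewfms]
Rule Rule 3 changed 1 position(s).

1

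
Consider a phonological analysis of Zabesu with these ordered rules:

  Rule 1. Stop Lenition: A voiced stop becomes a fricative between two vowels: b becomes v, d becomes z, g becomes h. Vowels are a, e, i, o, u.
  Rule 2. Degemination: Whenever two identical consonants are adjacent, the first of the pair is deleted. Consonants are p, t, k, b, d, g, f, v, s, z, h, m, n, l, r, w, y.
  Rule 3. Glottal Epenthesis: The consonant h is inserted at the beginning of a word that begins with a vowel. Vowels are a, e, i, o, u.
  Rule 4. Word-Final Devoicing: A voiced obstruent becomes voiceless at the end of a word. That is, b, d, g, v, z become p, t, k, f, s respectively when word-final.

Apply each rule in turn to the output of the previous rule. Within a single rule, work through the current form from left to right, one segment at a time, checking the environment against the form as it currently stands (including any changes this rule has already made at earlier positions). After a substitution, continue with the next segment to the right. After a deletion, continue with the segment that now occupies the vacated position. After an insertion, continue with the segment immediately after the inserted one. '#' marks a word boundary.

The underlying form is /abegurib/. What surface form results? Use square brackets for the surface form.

[havehurip]

Rule 1 Stop Lenition: [abegurib] → [avehurib]
Rule 2 Degemination: no change — [avehurib]
Rule 3 Glottal Epenthesis: [avehurib] → [havehurib]
Rule 4 Word-Final Devoicing: [havehurib] → [havehurip]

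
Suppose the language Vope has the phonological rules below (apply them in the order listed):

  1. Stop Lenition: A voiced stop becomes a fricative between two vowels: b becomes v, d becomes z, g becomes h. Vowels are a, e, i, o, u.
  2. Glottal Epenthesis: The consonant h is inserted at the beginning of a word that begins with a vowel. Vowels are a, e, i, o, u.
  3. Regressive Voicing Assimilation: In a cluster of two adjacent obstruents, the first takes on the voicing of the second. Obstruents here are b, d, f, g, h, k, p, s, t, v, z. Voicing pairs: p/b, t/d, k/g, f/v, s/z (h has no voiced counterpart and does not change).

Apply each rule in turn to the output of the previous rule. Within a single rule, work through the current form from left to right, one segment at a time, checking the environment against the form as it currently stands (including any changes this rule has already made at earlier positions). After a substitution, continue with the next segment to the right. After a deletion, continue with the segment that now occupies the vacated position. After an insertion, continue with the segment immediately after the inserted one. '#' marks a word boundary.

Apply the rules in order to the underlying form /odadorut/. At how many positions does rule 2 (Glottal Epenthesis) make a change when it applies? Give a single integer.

1 Stop Lenition: [odadorut] → [ozazorut]
2 Glottal Epenthesis: [ozazorut] → [hozazorut]
3 Regressive Voicing Assimilation: no change — [hozazorut]
Rule 2 changed 1 position(s).

1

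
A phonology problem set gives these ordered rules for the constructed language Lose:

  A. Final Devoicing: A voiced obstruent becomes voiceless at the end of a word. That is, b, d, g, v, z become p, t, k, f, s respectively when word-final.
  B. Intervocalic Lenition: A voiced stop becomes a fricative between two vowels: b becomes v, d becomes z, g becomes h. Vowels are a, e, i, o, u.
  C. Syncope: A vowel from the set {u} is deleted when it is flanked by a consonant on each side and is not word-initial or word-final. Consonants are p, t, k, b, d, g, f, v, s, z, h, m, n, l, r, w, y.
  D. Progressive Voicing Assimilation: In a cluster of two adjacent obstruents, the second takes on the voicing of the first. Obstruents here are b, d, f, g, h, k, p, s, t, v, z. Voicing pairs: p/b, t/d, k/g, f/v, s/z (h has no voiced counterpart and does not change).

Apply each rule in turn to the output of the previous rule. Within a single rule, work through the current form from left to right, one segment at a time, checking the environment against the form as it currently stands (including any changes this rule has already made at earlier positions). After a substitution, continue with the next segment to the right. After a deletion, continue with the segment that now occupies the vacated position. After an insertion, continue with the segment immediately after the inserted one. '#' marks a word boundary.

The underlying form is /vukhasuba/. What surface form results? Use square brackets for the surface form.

A Final Devoicing: no change — [vukhasuba]
B Intervocalic Lenition: [vukhasuba] → [vukhasuva]
C Syncope: [vukhasuva] → [vkhasva]
D Progressive Voicing Assimilation: [vkhasva] → [vghasfa]

[vghasfa]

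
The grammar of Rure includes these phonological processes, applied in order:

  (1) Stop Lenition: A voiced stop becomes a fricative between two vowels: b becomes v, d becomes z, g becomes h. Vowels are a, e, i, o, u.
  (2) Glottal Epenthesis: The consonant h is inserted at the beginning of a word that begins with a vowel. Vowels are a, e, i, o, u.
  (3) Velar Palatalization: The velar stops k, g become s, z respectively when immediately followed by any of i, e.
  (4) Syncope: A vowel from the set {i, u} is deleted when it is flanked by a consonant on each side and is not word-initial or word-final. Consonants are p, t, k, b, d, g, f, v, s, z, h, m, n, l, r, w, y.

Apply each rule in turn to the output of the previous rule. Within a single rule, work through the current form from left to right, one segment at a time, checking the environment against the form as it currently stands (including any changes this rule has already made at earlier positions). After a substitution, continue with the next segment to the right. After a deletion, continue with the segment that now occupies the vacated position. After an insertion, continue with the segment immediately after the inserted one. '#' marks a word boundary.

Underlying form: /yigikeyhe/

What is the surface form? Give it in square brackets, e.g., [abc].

(1) Stop Lenition: [yigikeyhe] → [yihikeyhe]
(2) Glottal Epenthesis: no change — [yihikeyhe]
(3) Velar Palatalization: [yihikeyhe] → [yihiseyhe]
(4) Syncope: [yihiseyhe] → [yhseyhe]

[yhseyhe]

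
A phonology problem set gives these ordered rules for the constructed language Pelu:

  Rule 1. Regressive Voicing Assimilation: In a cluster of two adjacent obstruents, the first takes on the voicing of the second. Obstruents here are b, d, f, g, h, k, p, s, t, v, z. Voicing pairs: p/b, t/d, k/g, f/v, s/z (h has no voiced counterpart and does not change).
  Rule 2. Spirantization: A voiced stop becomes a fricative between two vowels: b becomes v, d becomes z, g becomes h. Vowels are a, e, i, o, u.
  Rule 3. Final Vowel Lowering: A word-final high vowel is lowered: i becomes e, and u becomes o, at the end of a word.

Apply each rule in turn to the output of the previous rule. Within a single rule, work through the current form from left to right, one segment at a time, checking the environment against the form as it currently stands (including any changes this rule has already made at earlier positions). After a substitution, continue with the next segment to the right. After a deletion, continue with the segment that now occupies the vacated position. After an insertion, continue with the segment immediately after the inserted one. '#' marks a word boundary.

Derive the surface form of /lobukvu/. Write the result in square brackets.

Rule 1 Regressive Voicing Assimilation: [lobukvu] → [lobugvu]
Rule 2 Spirantization: [lobugvu] → [lovugvu]
Rule 3 Final Vowel Lowering: [lovugvu] → [lovugvo]

[lovugvo]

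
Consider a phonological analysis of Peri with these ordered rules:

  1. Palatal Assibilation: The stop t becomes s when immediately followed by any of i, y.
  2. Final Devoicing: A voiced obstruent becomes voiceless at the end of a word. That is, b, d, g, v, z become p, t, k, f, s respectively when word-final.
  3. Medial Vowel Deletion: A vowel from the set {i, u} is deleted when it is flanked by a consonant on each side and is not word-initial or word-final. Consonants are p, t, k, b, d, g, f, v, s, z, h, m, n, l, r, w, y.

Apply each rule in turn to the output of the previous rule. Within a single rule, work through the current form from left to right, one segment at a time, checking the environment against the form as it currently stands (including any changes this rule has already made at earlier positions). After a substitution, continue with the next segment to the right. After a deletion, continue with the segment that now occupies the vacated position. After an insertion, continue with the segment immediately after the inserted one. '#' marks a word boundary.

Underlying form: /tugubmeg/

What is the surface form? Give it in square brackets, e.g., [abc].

1 Palatal Assibilation: no change — [tugubmeg]
2 Final Devoicing: [tugubmeg] → [tugubmek]
3 Medial Vowel Deletion: [tugubmek] → [tgbmek]

[tgbmek]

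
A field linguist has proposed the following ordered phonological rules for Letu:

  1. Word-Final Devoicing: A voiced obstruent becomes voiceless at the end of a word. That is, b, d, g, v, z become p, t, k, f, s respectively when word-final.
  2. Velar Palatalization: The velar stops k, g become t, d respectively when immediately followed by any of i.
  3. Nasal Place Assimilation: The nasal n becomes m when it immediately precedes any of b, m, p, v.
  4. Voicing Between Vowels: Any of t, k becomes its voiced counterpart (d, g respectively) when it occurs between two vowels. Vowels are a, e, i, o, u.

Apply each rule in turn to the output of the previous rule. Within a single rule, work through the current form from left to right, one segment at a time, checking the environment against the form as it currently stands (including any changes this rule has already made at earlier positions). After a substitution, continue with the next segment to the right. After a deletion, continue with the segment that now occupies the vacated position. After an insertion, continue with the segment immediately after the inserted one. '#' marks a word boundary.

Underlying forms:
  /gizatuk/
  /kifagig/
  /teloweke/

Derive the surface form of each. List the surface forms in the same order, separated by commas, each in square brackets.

[dizaduk], [tifadik], [telowege]

/gizatuk/:
  1 Word-Final Devoicing: no change — [gizatuk]
  2 Velar Palatalization: [gizatuk] → [dizatuk]
  3 Nasal Place Assimilation: no change — [dizatuk]
  4 Voicing Between Vowels: [dizatuk] → [dizaduk]
/kifagig/:
  1 Word-Final Devoicing: [kifagig] → [kifagik]
  2 Velar Palatalization: [kifagik] → [tifadik]
  3 Nasal Place Assimilation: no change — [tifadik]
  4 Voicing Between Vowels: no change — [tifadik]
/teloweke/:
  1 Word-Final Devoicing: no change — [teloweke]
  2 Velar Palatalization: no change — [teloweke]
  3 Nasal Place Assimilation: no change — [teloweke]
  4 Voicing Between Vowels: [teloweke] → [telowege]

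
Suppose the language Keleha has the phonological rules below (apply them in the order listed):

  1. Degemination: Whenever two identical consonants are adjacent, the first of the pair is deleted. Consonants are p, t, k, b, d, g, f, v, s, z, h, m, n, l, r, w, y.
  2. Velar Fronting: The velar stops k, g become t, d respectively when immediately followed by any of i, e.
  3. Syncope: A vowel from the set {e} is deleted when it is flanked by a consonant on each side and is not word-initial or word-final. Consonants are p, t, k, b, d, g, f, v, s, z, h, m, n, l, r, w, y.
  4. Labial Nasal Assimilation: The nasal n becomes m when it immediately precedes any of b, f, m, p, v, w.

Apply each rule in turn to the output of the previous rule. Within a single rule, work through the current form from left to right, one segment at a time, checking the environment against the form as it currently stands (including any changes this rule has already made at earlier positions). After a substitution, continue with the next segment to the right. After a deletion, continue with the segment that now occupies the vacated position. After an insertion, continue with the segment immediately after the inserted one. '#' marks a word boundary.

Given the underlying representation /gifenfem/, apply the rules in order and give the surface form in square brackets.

[difmfm]

1 Degemination: no change — [gifenfem]
2 Velar Fronting: [gifenfem] → [difenfem]
3 Syncope: [difenfem] → [difnfm]
4 Labial Nasal Assimilation: [difnfm] → [difmfm]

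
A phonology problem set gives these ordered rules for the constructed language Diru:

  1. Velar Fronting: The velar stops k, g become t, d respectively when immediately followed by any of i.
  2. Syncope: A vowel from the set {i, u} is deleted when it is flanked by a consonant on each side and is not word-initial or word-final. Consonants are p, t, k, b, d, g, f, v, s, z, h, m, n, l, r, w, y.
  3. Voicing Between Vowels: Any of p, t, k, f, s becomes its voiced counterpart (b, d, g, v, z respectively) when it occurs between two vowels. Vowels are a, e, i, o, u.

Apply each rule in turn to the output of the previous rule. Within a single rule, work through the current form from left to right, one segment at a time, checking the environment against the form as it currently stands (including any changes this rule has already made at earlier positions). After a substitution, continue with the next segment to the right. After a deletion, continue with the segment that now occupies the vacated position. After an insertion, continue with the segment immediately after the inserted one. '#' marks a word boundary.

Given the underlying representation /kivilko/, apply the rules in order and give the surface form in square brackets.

1 Velar Fronting: [kivilko] → [tivilko]
2 Syncope: [tivilko] → [tvlko]
3 Voicing Between Vowels: no change — [tvlko]

[tvlko]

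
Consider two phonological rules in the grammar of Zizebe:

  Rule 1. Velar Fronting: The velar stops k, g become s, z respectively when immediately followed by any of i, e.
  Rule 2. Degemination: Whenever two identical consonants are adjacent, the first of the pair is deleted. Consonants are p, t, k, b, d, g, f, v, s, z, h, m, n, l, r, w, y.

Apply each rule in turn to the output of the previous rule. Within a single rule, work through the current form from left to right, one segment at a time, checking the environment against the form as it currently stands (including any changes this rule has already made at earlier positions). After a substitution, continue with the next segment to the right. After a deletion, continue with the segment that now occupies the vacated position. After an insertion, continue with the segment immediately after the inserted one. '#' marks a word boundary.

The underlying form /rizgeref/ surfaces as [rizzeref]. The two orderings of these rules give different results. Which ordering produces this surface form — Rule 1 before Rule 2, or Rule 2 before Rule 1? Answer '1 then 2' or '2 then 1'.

Order 1 then 2:
  1 Velar Fronting: [rizgeref] → [rizzeref]
  2 Degemination: [rizzeref] → [rizeref]
  result: [rizeref]
Order 2 then 1:
  2 Degemination: no change — [rizgeref]
  1 Velar Fronting: [rizgeref] → [rizzeref]
  result: [rizzeref]

2 then 1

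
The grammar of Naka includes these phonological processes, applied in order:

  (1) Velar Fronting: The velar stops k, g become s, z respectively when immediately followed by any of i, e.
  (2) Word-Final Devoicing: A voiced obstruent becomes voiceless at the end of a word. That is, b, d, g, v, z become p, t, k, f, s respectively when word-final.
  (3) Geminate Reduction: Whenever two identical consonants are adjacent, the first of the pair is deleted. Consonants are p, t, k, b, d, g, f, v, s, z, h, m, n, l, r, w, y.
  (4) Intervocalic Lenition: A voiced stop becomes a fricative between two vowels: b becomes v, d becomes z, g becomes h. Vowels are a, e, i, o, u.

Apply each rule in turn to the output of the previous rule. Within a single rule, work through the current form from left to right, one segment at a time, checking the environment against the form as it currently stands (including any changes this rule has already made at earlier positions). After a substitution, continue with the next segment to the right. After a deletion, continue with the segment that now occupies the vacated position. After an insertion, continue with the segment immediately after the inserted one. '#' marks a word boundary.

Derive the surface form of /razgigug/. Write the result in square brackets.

[razihuk]

(1) Velar Fronting: [razgigug] → [razzigug]
(2) Word-Final Devoicing: [razzigug] → [razziguk]
(3) Geminate Reduction: [razziguk] → [raziguk]
(4) Intervocalic Lenition: [raziguk] → [razihuk]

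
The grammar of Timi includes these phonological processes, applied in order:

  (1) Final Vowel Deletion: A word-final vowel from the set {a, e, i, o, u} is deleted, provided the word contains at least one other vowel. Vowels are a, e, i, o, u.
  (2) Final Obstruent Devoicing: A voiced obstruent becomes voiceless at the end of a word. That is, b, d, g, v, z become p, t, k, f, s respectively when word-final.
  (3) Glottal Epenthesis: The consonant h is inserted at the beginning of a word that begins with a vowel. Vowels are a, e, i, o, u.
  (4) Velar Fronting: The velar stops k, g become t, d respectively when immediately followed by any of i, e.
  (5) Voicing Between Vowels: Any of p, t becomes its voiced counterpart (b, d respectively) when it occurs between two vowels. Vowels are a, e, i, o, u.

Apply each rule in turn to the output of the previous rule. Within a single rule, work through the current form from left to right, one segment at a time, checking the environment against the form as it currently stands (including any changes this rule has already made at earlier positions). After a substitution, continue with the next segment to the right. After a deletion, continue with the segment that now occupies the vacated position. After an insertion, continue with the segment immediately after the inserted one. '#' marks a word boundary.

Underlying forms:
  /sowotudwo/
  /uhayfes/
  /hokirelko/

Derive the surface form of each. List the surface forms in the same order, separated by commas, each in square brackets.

[sowodudw], [huhayfes], [hodirelk]

/sowotudwo/:
  (1) Final Vowel Deletion: [sowotudwo] → [sowotudw]
  (2) Final Obstruent Devoicing: no change — [sowotudw]
  (3) Glottal Epenthesis: no change — [sowotudw]
  (4) Velar Fronting: no change — [sowotudw]
  (5) Voicing Between Vowels: [sowotudw] → [sowodudw]
/uhayfes/:
  (1) Final Vowel Deletion: no change — [uhayfes]
  (2) Final Obstruent Devoicing: no change — [uhayfes]
  (3) Glottal Epenthesis: [uhayfes] → [huhayfes]
  (4) Velar Fronting: no change — [huhayfes]
  (5) Voicing Between Vowels: no change — [huhayfes]
/hokirelko/:
  (1) Final Vowel Deletion: [hokirelko] → [hokirelk]
  (2) Final Obstruent Devoicing: no change — [hokirelk]
  (3) Glottal Epenthesis: no change — [hokirelk]
  (4) Velar Fronting: [hokirelk] → [hotirelk]
  (5) Voicing Between Vowels: [hotirelk] → [hodirelk]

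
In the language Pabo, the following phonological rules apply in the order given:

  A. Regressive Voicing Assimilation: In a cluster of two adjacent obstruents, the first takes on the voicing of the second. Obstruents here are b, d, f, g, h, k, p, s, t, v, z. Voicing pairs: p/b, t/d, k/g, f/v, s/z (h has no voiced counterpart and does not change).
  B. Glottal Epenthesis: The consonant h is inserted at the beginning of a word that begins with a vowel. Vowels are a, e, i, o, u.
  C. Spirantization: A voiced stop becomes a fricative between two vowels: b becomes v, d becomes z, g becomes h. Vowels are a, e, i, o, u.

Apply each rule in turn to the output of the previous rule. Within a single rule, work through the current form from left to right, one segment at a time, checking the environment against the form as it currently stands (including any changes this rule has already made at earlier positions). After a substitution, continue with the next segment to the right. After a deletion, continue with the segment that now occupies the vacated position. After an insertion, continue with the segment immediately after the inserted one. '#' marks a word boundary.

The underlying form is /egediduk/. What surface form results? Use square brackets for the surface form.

A Regressive Voicing Assimilation: no change — [egediduk]
B Glottal Epenthesis: [egediduk] → [hegediduk]
C Spirantization: [hegediduk] → [hehezizuk]

[hehezizuk]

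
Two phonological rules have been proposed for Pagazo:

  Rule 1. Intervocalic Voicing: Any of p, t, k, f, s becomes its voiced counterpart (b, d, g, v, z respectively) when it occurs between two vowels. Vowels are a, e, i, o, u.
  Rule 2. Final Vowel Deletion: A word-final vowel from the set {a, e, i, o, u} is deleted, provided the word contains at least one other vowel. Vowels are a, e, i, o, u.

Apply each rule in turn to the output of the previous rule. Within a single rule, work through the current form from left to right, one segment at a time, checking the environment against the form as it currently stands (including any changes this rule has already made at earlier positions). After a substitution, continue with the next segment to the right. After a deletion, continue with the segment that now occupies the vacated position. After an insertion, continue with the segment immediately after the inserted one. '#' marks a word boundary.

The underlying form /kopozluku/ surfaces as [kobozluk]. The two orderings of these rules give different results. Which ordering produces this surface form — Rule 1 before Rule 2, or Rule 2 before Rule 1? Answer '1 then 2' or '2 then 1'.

Order 1 then 2:
  1 Intervocalic Voicing: [kopozluku] → [kobozlugu]
  2 Final Vowel Deletion: [kobozlugu] → [kobozlug]
  result: [kobozlug]
Order 2 then 1:
  2 Final Vowel Deletion: [kopozluku] → [kopozluk]
  1 Intervocalic Voicing: [kopozluk] → [kobozluk]
  result: [kobozluk]

2 then 1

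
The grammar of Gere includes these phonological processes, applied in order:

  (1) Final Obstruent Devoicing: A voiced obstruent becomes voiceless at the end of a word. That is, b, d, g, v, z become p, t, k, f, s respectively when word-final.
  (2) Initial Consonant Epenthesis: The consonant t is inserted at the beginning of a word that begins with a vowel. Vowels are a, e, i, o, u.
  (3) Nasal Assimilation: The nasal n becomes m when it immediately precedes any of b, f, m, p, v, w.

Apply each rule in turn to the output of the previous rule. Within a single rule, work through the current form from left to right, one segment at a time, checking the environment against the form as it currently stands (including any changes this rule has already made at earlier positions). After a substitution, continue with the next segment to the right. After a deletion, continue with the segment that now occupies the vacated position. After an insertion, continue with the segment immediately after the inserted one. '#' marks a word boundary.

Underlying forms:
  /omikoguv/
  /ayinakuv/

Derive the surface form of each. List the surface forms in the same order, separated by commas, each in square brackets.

[tomikoguf], [tayinakuf]

/omikoguv/:
  (1) Final Obstruent Devoicing: [omikoguv] → [omikoguf]
  (2) Initial Consonant Epenthesis: [omikoguf] → [tomikoguf]
  (3) Nasal Assimilation: no change — [tomikoguf]
/ayinakuv/:
  (1) Final Obstruent Devoicing: [ayinakuv] → [ayinakuf]
  (2) Initial Consonant Epenthesis: [ayinakuf] → [tayinakuf]
  (3) Nasal Assimilation: no change — [tayinakuf]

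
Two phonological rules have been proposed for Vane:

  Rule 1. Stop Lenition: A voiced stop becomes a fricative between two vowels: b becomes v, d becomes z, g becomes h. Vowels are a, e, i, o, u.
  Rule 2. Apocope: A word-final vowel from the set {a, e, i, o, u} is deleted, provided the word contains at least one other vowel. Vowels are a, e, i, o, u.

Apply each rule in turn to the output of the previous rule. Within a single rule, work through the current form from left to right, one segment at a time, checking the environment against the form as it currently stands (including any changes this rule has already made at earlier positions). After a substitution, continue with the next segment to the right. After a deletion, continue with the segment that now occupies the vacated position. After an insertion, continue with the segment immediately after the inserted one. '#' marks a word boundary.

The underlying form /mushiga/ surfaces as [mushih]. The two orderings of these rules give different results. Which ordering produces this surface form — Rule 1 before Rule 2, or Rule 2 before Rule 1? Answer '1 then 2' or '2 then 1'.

Order 1 then 2:
  1 Stop Lenition: [mushiga] → [mushiha]
  2 Apocope: [mushiha] → [mushih]
  result: [mushih]
Order 2 then 1:
  2 Apocope: [mushiga] → [mushig]
  1 Stop Lenition: no change — [mushig]
  result: [mushig]

1 then 2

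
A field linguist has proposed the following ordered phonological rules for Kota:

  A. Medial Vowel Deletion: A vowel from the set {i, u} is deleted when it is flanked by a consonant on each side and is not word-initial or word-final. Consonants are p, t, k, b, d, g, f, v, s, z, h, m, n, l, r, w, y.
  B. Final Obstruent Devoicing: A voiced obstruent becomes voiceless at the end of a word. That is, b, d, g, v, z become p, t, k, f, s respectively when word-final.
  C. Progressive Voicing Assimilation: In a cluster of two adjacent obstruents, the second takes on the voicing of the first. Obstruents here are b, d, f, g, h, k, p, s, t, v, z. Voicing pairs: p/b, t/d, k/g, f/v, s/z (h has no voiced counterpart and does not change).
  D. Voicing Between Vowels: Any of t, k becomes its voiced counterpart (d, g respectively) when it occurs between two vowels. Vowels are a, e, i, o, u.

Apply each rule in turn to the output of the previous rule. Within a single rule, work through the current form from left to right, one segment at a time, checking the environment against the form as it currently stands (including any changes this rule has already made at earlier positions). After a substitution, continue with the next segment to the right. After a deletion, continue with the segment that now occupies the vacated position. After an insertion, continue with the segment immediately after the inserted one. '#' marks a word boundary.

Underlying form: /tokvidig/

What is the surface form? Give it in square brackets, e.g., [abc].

A Medial Vowel Deletion: [tokvidig] → [tokvdg]
B Final Obstruent Devoicing: [tokvdg] → [tokvdk]
C Progressive Voicing Assimilation: [tokvdk] → [tokftk]
D Voicing Between Vowels: no change — [tokftk]

[tokftk]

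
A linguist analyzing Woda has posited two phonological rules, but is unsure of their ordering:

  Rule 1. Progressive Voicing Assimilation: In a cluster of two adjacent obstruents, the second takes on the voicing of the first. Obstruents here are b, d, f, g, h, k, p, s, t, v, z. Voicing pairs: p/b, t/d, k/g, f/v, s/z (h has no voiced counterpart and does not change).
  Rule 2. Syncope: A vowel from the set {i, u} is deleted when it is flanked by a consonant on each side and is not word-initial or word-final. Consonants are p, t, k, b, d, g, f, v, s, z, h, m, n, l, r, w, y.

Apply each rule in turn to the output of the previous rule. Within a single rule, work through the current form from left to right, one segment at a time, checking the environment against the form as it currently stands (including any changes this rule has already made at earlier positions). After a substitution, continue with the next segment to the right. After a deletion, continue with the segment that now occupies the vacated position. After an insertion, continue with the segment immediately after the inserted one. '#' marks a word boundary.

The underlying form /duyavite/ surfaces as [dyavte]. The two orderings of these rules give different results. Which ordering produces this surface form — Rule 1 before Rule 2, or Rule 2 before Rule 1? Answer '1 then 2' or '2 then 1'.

1 then 2

Order 1 then 2:
  1 Progressive Voicing Assimilation: no change — [duyavite]
  2 Syncope: [duyavite] → [dyavte]
  result: [dyavte]
Order 2 then 1:
  2 Syncope: [duyavite] → [dyavte]
  1 Progressive Voicing Assimilation: [dyavte] → [dyavde]
  result: [dyavde]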